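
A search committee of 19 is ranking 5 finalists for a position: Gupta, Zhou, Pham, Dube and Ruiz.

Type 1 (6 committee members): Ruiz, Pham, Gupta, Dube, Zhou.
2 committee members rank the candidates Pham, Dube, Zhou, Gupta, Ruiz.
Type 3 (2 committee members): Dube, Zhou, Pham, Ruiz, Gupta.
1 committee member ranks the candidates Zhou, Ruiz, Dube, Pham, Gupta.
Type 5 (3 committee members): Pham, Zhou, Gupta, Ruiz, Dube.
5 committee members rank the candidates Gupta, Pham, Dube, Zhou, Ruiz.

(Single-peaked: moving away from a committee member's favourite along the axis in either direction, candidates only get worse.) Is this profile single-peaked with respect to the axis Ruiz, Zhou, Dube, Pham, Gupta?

Axis positions: Ruiz=1, Zhou=2, Dube=3, Pham=4, Gupta=5.
Type 1: ranking walks positions 1-4-5-3-2; Pham is ranked above Zhou even though Zhou lies between Pham and the peak Ruiz on the axis — preferences dip and rise again. Not single-peaked.
Type 2 (peak Pham at position 4): ranking walks positions 4-3-2-5-1, expanding outward from the peak — single-peaked.
Type 3 (peak Dube at position 3): ranking walks positions 3-2-4-1-5, expanding outward from the peak — single-peaked.
Type 4 (peak Zhou at position 2): ranking walks positions 2-1-3-4-5, expanding outward from the peak — single-peaked.
Type 5: ranking walks positions 4-2-5-1-3; Zhou is ranked above Dube even though Dube lies between Zhou and the peak Pham on the axis — preferences dip and rise again. Not single-peaked.
Type 6 (peak Gupta at position 5): ranking walks positions 5-4-3-2-1, expanding outward from the peak — single-peaked.
Type 1 violates single-peakedness, so the profile is not single-peaked on this axis.

no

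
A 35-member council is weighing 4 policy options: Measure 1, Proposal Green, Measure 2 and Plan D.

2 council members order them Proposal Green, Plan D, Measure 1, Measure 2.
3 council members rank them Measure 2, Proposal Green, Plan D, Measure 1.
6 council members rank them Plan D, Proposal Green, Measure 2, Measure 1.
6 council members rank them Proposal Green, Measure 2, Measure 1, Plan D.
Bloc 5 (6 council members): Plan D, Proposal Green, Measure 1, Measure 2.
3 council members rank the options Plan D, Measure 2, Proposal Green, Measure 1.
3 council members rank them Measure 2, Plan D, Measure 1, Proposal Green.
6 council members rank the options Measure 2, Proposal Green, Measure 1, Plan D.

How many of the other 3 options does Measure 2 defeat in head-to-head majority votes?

2

Measure 2 against each rival (35 council members):
Measure 2 vs Measure 1: Measure 2 wins 27–8.
Measure 2 vs Proposal Green: Measure 2 is ranked higher on 3+3+3+6 = 15 ballots, Proposal Green on 20. Proposal Green wins 20–15.
Measure 2 vs Plan D: Measure 2 wins 18–17.
Measure 2 beats Measure 1, Plan D; loses to Proposal Green — 2 pairwise wins.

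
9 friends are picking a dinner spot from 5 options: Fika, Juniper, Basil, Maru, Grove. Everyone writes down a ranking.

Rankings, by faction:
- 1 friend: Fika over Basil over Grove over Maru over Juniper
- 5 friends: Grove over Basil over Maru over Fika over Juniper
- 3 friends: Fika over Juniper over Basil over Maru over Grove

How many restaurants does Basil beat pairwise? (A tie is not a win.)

Basil against each rival (9 friends):
Basil vs Fika: Basil preferred on 5 ballots; Basil wins 5–4.
Basil vs Juniper: Basil is ranked higher on 1+5 = 6 ballots, Juniper on 3. Basil wins 6–3.
Basil vs Maru: Basil is ranked higher on 1+5+3 = 9 ballots, Maru on 0. Basil wins 9–0.
Basil vs Grove: Basil is ranked higher on 1+3 = 4 ballots, Grove on 5. Grove wins 5–4.
Basil beats Fika, Juniper, Maru; loses to Grove — 3 pairwise wins.

3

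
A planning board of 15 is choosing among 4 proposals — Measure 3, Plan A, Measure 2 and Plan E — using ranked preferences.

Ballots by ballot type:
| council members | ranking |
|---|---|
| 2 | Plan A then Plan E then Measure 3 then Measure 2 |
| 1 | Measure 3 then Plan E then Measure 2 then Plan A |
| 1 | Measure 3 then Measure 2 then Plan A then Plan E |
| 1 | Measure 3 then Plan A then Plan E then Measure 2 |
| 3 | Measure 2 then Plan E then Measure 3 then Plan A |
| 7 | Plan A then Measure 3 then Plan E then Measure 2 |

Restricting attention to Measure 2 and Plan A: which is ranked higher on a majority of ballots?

Plan A

Ballots ranking Measure 2 above Plan A: 1 + 1 + 3 = 5.
Ballots ranking Plan A above Measure 2: 15 − 5 = 10.
Plan A wins the head-to-head 10–5.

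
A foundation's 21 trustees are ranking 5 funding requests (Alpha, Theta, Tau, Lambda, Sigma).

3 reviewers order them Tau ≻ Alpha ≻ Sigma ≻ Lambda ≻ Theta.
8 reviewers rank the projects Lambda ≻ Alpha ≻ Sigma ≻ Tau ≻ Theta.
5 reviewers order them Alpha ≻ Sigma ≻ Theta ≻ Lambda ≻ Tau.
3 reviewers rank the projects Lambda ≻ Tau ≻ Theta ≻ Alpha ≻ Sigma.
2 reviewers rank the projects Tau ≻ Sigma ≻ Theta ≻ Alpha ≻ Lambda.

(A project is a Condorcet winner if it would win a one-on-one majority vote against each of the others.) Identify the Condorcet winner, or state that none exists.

Lambda

Pairwise majorities:
Alpha vs Theta: 3+8+5 = 16 for Alpha, 5 for Theta — Alpha by 16–5.
Alpha vs Tau: Alpha preferred on 8+5 = 13 ballots; Alpha wins 13–8.
Alpha vs Lambda: Lambda wins 11–10.
Alpha vs Sigma: Alpha preferred on 3+8+5+3 = 19 ballots; Alpha wins 19–2.
Theta vs Tau: Tau wins 16–5.
Theta–Lambda: Lambda 14–7.
Theta vs Sigma: Theta is ranked higher on 3 ballots, Sigma on 18. Sigma wins 18–3.
Tau vs Lambda: Tau is ranked higher on 3+2 = 5 ballots, Lambda on 16. Lambda wins 16–5.
Tau vs Sigma: Tau is ranked higher on 3+3+2 = 8 ballots, Sigma on 13. Sigma wins 13–8.
Lambda vs Sigma: 8+3 = 11 for Lambda, 10 for Sigma — Lambda by 11–10.
Lambda defeats every rival head-to-head and is the Condorcet winner.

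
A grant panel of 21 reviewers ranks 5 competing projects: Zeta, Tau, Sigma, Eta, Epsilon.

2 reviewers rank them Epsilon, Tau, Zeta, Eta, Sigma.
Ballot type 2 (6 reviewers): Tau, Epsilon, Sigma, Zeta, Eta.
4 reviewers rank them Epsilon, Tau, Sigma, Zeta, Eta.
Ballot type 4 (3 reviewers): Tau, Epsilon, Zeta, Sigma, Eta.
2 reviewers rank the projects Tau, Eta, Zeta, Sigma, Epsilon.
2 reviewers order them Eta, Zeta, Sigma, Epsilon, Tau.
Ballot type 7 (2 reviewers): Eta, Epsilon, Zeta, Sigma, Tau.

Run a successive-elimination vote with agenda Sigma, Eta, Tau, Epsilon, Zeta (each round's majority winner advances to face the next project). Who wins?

Round 1: Sigma vs Eta — 13–8, Sigma advances.
Round 2: Sigma vs Tau — 4–17, Tau advances.
Round 3: Tau vs Epsilon — 11–10, Tau advances.
Round 4: Tau vs Zeta — 17–4, Tau advances.
The agenda winner is Tau.

Tau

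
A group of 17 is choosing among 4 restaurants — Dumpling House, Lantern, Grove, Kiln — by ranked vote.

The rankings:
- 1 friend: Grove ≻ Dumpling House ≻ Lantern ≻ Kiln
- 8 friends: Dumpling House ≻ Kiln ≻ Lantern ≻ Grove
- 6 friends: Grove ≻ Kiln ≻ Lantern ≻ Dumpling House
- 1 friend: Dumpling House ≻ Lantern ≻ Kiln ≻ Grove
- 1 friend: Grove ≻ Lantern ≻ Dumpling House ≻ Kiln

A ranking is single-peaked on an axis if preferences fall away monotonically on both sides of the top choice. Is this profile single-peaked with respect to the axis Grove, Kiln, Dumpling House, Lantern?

Axis positions: Grove=1, Kiln=2, Dumpling House=3, Lantern=4.
Type 1: ranking walks positions 1-3-4-2; Dumpling House is ranked above Kiln even though Kiln lies between Dumpling House and the peak Grove on the axis — preferences dip and rise again. Not single-peaked.
Type 2 (peak Dumpling House at position 3): ranking walks positions 3-2-4-1, expanding outward from the peak — single-peaked.
Type 3: ranking walks positions 1-2-4-3; Lantern is ranked above Dumpling House even though Dumpling House lies between Lantern and the peak Grove on the axis — preferences dip and rise again. Not single-peaked.
Type 4 (peak Dumpling House at position 3): ranking walks positions 3-4-2-1, expanding outward from the peak — single-peaked.
Type 5: ranking walks positions 1-4-3-2; Lantern is ranked above Kiln even though Kiln lies between Lantern and the peak Grove on the axis — preferences dip and rise again. Not single-peaked.
Type 1 violates single-peakedness, so the profile is not single-peaked on this axis.

no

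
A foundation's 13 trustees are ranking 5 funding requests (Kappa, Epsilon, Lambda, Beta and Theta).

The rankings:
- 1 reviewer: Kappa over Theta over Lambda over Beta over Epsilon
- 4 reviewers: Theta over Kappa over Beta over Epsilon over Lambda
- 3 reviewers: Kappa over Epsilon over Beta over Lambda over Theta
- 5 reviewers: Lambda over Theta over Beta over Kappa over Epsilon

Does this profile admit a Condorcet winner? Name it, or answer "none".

Head-to-head results (13 reviewers):
Kappa vs Epsilon: Kappa is ranked higher on 1+4+3+5 = 13 ballots, Epsilon on 0. Kappa wins 13–0.
Kappa vs Lambda: 1+4+3 = 8 for Kappa, 5 for Lambda — Kappa by 8–5.
Kappa vs Beta: 1+4+3 = 8 for Kappa, 5 for Beta — Kappa by 8–5.
Kappa vs Theta: 4 to 9, Theta.
Epsilon vs Lambda: 7 to 6, Epsilon.
Epsilon vs Beta: 3 to 10, Beta.
Epsilon vs Theta: 3 for Epsilon, 10 for Theta — Theta by 10–3.
Lambda vs Beta: 1+5 = 6 for Lambda, 7 for Beta — Beta by 7–6.
Lambda vs Theta: Lambda preferred on 3+5 = 8 ballots; Lambda wins 8–5.
Beta vs Theta: Beta is ranked higher on 3 ballots, Theta on 10. Theta wins 10–3.
Every project loses at least once (Kappa loses to Theta; Epsilon loses to Kappa; Lambda loses to Kappa; Beta loses to Kappa; Theta loses to Lambda). The majority relation contains the cycle Kappa > Lambda > Theta > Kappa, so there is no Condorcet winner.

none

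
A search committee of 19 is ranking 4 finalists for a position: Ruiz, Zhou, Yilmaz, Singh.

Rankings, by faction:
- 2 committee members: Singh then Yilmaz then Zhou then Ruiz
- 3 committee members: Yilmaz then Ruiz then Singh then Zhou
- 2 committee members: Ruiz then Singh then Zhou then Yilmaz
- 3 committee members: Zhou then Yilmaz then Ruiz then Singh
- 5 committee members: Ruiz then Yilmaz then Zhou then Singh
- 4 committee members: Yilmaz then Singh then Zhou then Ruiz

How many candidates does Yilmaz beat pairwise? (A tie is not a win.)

Yilmaz against each rival (19 committee members):
Yilmaz vs Ruiz: Yilmaz, 12–7.
Yilmaz vs Zhou: Yilmaz wins 14–5.
Yilmaz vs Singh: Yilmaz is ranked higher on 3+3+5+4 = 15 ballots, Singh on 4. Yilmaz wins 15–4.
Yilmaz beats Ruiz, Zhou, Singh — 3 pairwise wins.

3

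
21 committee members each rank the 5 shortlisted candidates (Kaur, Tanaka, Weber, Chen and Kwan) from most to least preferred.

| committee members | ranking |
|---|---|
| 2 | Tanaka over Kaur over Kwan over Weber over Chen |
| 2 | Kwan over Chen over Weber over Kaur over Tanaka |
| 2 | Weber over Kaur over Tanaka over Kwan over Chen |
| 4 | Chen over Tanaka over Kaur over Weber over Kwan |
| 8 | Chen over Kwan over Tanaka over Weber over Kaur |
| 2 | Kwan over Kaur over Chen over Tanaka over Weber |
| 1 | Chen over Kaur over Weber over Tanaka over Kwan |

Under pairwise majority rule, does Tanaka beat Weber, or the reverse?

Ballots ranking Tanaka above Weber: 2 + 4 + 8 + 2 = 16.
Ballots ranking Weber above Tanaka: 21 − 16 = 5.
Tanaka wins the head-to-head 16–5.

Tanaka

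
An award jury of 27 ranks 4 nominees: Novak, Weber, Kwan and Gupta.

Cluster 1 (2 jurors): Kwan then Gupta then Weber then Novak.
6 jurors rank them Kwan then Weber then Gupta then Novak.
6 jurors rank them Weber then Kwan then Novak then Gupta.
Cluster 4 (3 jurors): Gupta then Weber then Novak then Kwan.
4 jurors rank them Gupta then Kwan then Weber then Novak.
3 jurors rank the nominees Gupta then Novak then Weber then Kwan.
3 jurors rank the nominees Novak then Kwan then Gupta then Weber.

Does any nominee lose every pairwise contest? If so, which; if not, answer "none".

Pairwise majorities:
Novak vs Weber: Weber, 21–6.
Novak vs Kwan: 3+3+3 = 9 for Novak, 18 for Kwan — Kwan by 18–9.
Novak vs Gupta: Novak preferred on 6+3 = 9 ballots; Gupta wins 18–9.
Weber–Kwan: Kwan 15–12.
Weber vs Gupta: 6+6 = 12 for Weber, 15 for Gupta — Gupta by 15–12.
Kwan vs Gupta: 2+6+6+3 = 17 for Kwan, 10 for Gupta — Kwan by 17–10.
Only Novak has no wins; Novak is the Condorcet loser.

Novak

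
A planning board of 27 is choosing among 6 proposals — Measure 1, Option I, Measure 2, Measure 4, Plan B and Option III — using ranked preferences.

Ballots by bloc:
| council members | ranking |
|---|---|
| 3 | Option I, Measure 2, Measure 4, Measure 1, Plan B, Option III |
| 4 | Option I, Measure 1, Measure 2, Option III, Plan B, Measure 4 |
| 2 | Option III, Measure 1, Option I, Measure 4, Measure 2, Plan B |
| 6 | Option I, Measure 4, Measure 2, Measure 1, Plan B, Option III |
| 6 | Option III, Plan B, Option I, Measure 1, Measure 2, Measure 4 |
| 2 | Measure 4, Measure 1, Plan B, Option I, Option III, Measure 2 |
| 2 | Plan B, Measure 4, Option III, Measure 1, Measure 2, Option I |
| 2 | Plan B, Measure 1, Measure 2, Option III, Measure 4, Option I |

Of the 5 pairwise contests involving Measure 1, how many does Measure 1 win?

Measure 1 against each rival (27 council members):
Measure 1 vs Option I: Option I wins 19–8.
Measure 1 vs Measure 2: Measure 1, 18–9.
Measure 1 vs Measure 4: Measure 1, 14–13.
Measure 1 vs Plan B: 17 to 10, Measure 1.
Measure 1 vs Option III: Measure 1 is ranked higher on 3+4+6+2+2 = 17 ballots, Option III on 10. Measure 1 wins 17–10.
Measure 1 beats Measure 2, Measure 4, Plan B, Option III; loses to Option I — 4 pairwise wins.

4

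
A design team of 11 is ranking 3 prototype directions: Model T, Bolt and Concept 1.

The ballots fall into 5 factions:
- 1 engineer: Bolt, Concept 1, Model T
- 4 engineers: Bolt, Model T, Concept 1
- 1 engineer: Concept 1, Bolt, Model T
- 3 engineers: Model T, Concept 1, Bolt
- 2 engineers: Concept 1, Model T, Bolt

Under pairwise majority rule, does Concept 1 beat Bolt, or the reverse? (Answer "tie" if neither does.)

Ballots ranking Concept 1 above Bolt: 1 + 3 + 2 = 6.
Ballots ranking Bolt above Concept 1: 11 − 6 = 5.
Concept 1 wins the head-to-head 6–5.

Concept 1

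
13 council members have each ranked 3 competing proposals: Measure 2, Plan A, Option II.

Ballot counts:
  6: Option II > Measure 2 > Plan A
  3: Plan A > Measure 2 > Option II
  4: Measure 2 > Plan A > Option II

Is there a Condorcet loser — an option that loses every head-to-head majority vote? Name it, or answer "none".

Option II

Pairwise majorities:
Measure 2 vs Plan A: Measure 2 is ranked higher on 6+4 = 10 ballots, Plan A on 3. Measure 2 wins 10–3.
Measure 2 vs Option II: Measure 2 is ranked higher on 3+4 = 7 ballots, Option II on 6. Measure 2 wins 7–6.
Plan A vs Option II: Plan A is ranked higher on 3+4 = 7 ballots, Option II on 6. Plan A wins 7–6.
Option II is beaten in every head-to-head and is the Condorcet loser.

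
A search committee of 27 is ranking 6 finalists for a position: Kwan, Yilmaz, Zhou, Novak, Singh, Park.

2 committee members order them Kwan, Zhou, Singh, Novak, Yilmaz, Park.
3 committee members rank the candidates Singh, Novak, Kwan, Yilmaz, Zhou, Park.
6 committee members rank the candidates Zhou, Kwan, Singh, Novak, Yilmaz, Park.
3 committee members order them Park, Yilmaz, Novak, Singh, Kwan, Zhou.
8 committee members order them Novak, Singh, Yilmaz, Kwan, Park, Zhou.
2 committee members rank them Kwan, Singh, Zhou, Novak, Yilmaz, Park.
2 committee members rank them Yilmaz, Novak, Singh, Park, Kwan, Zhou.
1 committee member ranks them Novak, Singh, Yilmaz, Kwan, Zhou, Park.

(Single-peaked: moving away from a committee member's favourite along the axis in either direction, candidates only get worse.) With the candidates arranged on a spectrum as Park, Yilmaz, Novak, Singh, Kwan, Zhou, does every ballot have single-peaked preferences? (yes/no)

yes

Axis positions: Park=1, Yilmaz=2, Novak=3, Singh=4, Kwan=5, Zhou=6.
Cluster 1 (peak Kwan at position 5): ranking walks positions 5-6-4-3-2-1, expanding outward from the peak — single-peaked.
Cluster 2 (peak Singh at position 4): ranking walks positions 4-3-5-2-6-1, expanding outward from the peak — single-peaked.
Cluster 3 (peak Zhou at position 6): ranking walks positions 6-5-4-3-2-1, expanding outward from the peak — single-peaked.
Cluster 4 (peak Park at position 1): ranking walks positions 1-2-3-4-5-6, expanding outward from the peak — single-peaked.
Cluster 5 (peak Novak at position 3): ranking walks positions 3-4-2-5-1-6, expanding outward from the peak — single-peaked.
Cluster 6 (peak Kwan at position 5): ranking walks positions 5-4-6-3-2-1, expanding outward from the peak — single-peaked.
Cluster 7 (peak Yilmaz at position 2): ranking walks positions 2-3-4-1-5-6, expanding outward from the peak — single-peaked.
Cluster 8 (peak Novak at position 3): ranking walks positions 3-4-2-5-6-1, expanding outward from the peak — single-peaked.
Every ranking is single-peaked on this axis.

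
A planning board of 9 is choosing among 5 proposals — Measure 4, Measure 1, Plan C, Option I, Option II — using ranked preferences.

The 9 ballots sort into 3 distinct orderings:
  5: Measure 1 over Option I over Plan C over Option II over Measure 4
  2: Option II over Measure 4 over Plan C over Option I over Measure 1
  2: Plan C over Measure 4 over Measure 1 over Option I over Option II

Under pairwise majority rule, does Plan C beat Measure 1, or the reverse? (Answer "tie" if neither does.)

Ballots ranking Plan C above Measure 1: 2 + 2 = 4.
Ballots ranking Measure 1 above Plan C: 9 − 4 = 5.
Measure 1 wins the head-to-head 5–4.

Measure 1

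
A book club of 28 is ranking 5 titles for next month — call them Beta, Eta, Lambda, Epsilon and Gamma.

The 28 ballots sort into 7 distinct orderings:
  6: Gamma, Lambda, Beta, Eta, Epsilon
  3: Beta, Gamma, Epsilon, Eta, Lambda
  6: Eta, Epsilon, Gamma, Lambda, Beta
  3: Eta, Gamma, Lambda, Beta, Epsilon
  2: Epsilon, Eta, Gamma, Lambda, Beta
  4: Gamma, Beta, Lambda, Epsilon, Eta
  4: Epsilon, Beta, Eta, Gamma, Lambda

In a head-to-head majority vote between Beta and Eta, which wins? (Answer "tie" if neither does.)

Ballots ranking Beta above Eta: 6 + 3 + 4 + 4 = 17.
Ballots ranking Eta above Beta: 28 − 17 = 11.
Beta wins the head-to-head 17–11.

Beta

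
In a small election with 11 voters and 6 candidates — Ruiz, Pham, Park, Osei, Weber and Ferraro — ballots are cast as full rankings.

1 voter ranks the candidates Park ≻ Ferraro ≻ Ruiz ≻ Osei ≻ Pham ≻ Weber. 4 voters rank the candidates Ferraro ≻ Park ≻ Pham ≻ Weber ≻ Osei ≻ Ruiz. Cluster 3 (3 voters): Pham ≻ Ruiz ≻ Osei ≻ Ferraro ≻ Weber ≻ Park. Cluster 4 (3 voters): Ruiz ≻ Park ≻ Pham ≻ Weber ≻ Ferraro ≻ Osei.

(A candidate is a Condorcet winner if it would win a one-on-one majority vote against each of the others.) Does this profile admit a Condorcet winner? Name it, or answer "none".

Head-to-head results (11 voters):
Ruiz vs Pham: Ruiz preferred on 1+3 = 4 ballots; Pham wins 7–4.
Ruiz vs Park: Ruiz, 6–5.
Ruiz vs Osei: 1+3+3 = 7 for Ruiz, 4 for Osei — Ruiz by 7–4.
Ruiz–Weber: Ruiz 7–4.
Ruiz vs Ferraro: Ruiz is ranked higher on 3+3 = 6 ballots, Ferraro on 5. Ruiz wins 6–5.
Pham vs Park: Park wins 8–3.
Pham vs Osei: 10 to 1, Pham.
Pham vs Weber: Pham wins 11–0.
Pham vs Ferraro: Pham, 6–5.
Park vs Osei: Park is ranked higher on 1+4+3 = 8 ballots, Osei on 3. Park wins 8–3.
Park vs Weber: 1+4+3 = 8 for Park, 3 for Weber — Park by 8–3.
Park–Ferraro: Ferraro 7–4.
Osei vs Weber: 4 to 7, Weber.
Osei–Ferraro: Ferraro 8–3.
Weber vs Ferraro: 3 for Weber, 8 for Ferraro — Ferraro by 8–3.
Each candidate drops at least one matchup (Ruiz loses to Pham; Pham loses to Park; Park loses to Ruiz; Osei loses to Ruiz; Weber loses to Ruiz; Ferraro loses to Ruiz); the cycle Ruiz beats Park beats Pham beats Ruiz rules out a Condorcet winner.

none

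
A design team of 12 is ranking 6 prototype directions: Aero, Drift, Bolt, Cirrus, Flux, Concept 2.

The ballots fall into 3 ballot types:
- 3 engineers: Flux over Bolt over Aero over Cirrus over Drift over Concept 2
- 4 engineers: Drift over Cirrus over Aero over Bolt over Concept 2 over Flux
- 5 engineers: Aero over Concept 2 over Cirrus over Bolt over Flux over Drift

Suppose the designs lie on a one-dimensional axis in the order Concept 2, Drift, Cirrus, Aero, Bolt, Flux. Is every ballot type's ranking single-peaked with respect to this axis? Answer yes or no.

Axis positions: Concept 2=1, Drift=2, Cirrus=3, Aero=4, Bolt=5, Flux=6.
Ballot type 1 (peak Flux at position 6): ranking walks positions 6-5-4-3-2-1, expanding outward from the peak — single-peaked.
Ballot type 2 (peak Drift at position 2): ranking walks positions 2-3-4-5-1-6, expanding outward from the peak — single-peaked.
Ballot type 3: ranking walks positions 4-1-3-5-6-2; Concept 2 is ranked above Cirrus even though Cirrus lies between Concept 2 and the peak Aero on the axis — preferences dip and rise again. Not single-peaked.
Ballot type 3 violates single-peakedness, so the profile is not single-peaked on this axis.

no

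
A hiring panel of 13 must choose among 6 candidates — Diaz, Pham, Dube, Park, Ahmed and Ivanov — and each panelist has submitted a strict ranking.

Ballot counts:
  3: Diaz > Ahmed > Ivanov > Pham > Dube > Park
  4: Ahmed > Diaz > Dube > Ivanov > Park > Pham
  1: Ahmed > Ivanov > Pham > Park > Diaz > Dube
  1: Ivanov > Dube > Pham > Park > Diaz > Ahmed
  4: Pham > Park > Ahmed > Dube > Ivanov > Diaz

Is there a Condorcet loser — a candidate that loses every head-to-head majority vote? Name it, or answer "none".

Park

Head-to-head results (13 committee members):
Diaz vs Pham: 7 to 6, Diaz.
Diaz vs Dube: 3+4+1 = 8 for Diaz, 5 for Dube — Diaz by 8–5.
Diaz vs Park: 3+4 = 7 for Diaz, 6 for Park — Diaz by 7–6.
Diaz vs Ahmed: Ahmed, 9–4.
Diaz vs Ivanov: Diaz, 7–6.
Pham–Dube: Pham 8–5.
Pham–Park: Pham 9–4.
Pham vs Ahmed: 1+4 = 5 for Pham, 8 for Ahmed — Ahmed by 8–5.
Pham vs Ivanov: Pham preferred on 4 ballots; Ivanov wins 9–4.
Dube vs Park: Dube preferred on 3+4+1 = 8 ballots; Dube wins 8–5.
Dube vs Ahmed: Dube is ranked higher on 1 ballot, Ahmed on 12. Ahmed wins 12–1.
Dube vs Ivanov: Dube is ranked higher on 4+4 = 8 ballots, Ivanov on 5. Dube wins 8–5.
Park vs Ahmed: 5 to 8, Ahmed.
Park vs Ivanov: Ivanov, 9–4.
Ahmed vs Ivanov: Ahmed wins 12–1.
Park is beaten in every head-to-head and is the Condorcet loser.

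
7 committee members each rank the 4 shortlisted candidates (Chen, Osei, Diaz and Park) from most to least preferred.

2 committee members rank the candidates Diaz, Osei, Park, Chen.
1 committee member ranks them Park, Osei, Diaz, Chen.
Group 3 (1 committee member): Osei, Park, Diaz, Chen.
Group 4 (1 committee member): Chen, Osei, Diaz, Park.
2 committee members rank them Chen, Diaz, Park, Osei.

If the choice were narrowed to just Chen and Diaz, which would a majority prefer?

Ballots ranking Chen above Diaz: 1 + 2 = 3.
Ballots ranking Diaz above Chen: 7 − 3 = 4.
Diaz wins the head-to-head 4–3.

Diaz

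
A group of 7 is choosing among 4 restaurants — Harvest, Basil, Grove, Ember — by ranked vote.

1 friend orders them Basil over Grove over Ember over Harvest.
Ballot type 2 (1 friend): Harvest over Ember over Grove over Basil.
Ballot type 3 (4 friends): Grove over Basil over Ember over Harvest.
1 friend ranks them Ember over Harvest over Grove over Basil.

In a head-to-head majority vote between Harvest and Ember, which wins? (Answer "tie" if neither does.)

Ballots ranking Harvest above Ember: 1.
Ballots ranking Ember above Harvest: 7 − 1 = 6.
Ember wins the head-to-head 6–1.

Ember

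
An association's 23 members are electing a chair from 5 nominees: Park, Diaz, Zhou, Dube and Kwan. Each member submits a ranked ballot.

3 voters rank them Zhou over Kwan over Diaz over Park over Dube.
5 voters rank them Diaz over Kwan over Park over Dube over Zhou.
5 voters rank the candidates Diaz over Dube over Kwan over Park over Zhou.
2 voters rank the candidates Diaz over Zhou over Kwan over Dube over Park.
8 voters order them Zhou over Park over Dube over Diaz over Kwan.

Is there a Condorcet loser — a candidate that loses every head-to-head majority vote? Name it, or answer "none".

none

Pairwise majorities:
Park vs Diaz: Diaz, 15–8.
Park vs Zhou: 10 to 13, Zhou.
Park–Dube: Park 16–7.
Park vs Kwan: 8 to 15, Kwan.
Diaz vs Zhou: Diaz wins 12–11.
Diaz vs Dube: Diaz preferred on 3+5+5+2 = 15 ballots; Diaz wins 15–8.
Diaz vs Kwan: Diaz, 20–3.
Zhou vs Dube: 13 to 10, Zhou.
Zhou vs Kwan: 13 to 10, Zhou.
Dube–Kwan: Dube 13–10.
Each candidate has at least one pairwise win (Park beats Dube; Diaz beats Park; Zhou beats Park; Dube beats Kwan; Kwan beats Park) — no Condorcet loser.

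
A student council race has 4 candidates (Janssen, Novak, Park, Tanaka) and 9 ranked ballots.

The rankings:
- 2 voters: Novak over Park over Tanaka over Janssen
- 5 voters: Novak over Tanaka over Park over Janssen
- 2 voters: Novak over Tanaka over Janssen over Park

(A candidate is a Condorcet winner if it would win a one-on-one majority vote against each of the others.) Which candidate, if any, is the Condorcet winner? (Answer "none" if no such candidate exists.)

Check each pair by majority over 9 ballots:
Janssen vs Novak: Novak wins 9–0.
Janssen vs Park: 2 to 7, Park.
Janssen vs Tanaka: Janssen preferred on 0 ballots; Tanaka wins 9–0.
Novak vs Park: Novak wins 9–0.
Novak vs Tanaka: Novak is ranked higher on 2+5+2 = 9 ballots, Tanaka on 0. Novak wins 9–0.
Park vs Tanaka: 2 to 7, Tanaka.
Novak defeats every rival head-to-head and is the Condorcet winner.

Novak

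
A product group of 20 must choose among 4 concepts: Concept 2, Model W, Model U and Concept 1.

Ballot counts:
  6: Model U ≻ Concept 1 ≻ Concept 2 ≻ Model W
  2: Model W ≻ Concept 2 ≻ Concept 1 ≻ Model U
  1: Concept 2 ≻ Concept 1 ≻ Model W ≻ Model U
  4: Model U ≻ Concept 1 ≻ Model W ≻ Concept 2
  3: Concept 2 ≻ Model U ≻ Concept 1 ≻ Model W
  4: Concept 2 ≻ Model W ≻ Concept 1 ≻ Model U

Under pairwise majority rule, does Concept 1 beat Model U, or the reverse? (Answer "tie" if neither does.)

Ballots ranking Concept 1 above Model U: 2 + 1 + 4 = 7.
Ballots ranking Model U above Concept 1: 20 − 7 = 13.
Model U wins the head-to-head 13–7.

Model U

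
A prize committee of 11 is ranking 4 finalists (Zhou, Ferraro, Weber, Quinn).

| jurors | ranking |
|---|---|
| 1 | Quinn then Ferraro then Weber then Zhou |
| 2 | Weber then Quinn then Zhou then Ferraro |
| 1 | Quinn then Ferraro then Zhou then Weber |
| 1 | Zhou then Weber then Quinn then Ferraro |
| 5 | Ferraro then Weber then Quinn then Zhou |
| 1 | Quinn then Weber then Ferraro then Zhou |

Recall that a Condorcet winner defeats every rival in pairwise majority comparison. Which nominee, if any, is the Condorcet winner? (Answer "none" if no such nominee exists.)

Pairwise majorities:
Zhou vs Ferraro: Ferraro wins 8–3.
Zhou vs Weber: Zhou preferred on 1+1 = 2 ballots; Weber wins 9–2.
Zhou vs Quinn: Quinn, 10–1.
Ferraro vs Weber: Ferraro is ranked higher on 1+1+5 = 7 ballots, Weber on 4. Ferraro wins 7–4.
Ferraro vs Quinn: Quinn, 6–5.
Weber vs Quinn: Weber, 8–3.
Every nominee loses at least once (Zhou loses to Ferraro; Ferraro loses to Quinn; Weber loses to Ferraro; Quinn loses to Weber). The majority relation contains the cycle Ferraro beats Weber beats Quinn beats Ferraro, so there is no Condorcet winner.

none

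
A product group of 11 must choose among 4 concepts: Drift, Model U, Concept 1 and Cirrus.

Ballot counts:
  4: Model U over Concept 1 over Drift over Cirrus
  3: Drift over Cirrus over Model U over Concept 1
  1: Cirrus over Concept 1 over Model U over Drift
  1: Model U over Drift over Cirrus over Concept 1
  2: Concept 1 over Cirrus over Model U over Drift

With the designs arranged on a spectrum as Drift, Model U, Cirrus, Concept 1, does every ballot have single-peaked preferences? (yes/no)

Axis positions: Drift=1, Model U=2, Cirrus=3, Concept 1=4.
Group 1: ranking walks positions 2-4-1-3; Concept 1 is ranked above Cirrus even though Cirrus lies between Concept 1 and the peak Model U on the axis — preferences dip and rise again. Not single-peaked.
Group 2: ranking walks positions 1-3-2-4; Cirrus is ranked above Model U even though Model U lies between Cirrus and the peak Drift on the axis — preferences dip and rise again. Not single-peaked.
Group 3 (peak Cirrus at position 3): ranking walks positions 3-4-2-1, expanding outward from the peak — single-peaked.
Group 4 (peak Model U at position 2): ranking walks positions 2-1-3-4, expanding outward from the peak — single-peaked.
Group 5 (peak Concept 1 at position 4): ranking walks positions 4-3-2-1, expanding outward from the peak — single-peaked.
Group 1 violates single-peakedness, so the profile is not single-peaked on this axis.

no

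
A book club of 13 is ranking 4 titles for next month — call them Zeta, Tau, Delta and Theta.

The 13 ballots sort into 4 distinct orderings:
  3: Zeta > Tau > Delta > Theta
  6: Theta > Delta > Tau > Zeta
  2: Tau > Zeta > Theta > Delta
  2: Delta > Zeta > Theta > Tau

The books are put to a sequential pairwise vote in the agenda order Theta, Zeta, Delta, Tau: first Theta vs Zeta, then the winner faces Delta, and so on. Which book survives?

Delta

Round 1: Theta vs Zeta — 6–7, Zeta advances.
Round 2: Zeta vs Delta — 5–8, Delta advances.
Round 3: Delta vs Tau — 8–5, Delta advances.
Delta survives the agenda.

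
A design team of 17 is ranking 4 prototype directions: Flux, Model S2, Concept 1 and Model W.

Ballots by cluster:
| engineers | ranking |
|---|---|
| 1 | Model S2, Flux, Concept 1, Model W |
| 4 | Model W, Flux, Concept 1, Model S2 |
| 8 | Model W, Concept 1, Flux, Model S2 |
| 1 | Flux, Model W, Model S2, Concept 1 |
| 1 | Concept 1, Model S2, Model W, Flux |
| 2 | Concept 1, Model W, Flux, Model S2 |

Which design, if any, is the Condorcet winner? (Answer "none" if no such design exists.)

Check each pair by majority over 17 ballots:
Flux vs Model S2: 15 to 2, Flux.
Flux vs Concept 1: 1+4+1 = 6 for Flux, 11 for Concept 1 — Concept 1 by 11–6.
Flux vs Model W: Flux is ranked higher on 1+1 = 2 ballots, Model W on 15. Model W wins 15–2.
Model S2 vs Concept 1: 2 to 15, Concept 1.
Model S2 vs Model W: Model S2 preferred on 1+1 = 2 ballots; Model W wins 15–2.
Concept 1 vs Model W: 1+1+2 = 4 for Concept 1, 13 for Model W — Model W by 13–4.
Model W wins every pairwise contest, so Model W is the Condorcet winner.

Model W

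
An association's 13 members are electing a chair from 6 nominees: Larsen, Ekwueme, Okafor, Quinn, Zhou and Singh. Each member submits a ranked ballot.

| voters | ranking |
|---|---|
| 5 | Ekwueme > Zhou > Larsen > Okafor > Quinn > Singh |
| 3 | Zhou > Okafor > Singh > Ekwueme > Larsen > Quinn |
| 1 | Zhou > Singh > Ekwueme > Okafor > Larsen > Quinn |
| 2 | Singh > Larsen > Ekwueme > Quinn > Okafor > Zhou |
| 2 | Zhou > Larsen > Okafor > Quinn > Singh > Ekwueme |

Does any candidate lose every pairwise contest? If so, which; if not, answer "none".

none

Head-to-head results (13 voters):
Larsen vs Ekwueme: 2+2 = 4 for Larsen, 9 for Ekwueme — Ekwueme by 9–4.
Larsen vs Okafor: 5+2+2 = 9 for Larsen, 4 for Okafor — Larsen by 9–4.
Larsen vs Quinn: 5+3+1+2+2 = 13 for Larsen, 0 for Quinn — Larsen by 13–0.
Larsen vs Zhou: Larsen preferred on 2 ballots; Zhou wins 11–2.
Larsen–Singh: Larsen 7–6.
Ekwueme–Okafor: Ekwueme 8–5.
Ekwueme vs Quinn: Ekwueme, 11–2.
Ekwueme vs Zhou: 7 to 6, Ekwueme.
Ekwueme–Singh: Singh 8–5.
Okafor vs Quinn: Okafor is ranked higher on 5+3+1+2 = 11 ballots, Quinn on 2. Okafor wins 11–2.
Okafor vs Zhou: 2 to 11, Zhou.
Okafor–Singh: Okafor 10–3.
Quinn vs Zhou: 2 for Quinn, 11 for Zhou — Zhou by 11–2.
Quinn vs Singh: Quinn preferred on 5+2 = 7 ballots; Quinn wins 7–6.
Zhou vs Singh: Zhou wins 11–2.
No candidate is winless: Larsen beats Okafor; Ekwueme beats Larsen; Okafor beats Quinn; Quinn beats Singh; Zhou beats Larsen; Singh beats Ekwueme. There is no Condorcet loser.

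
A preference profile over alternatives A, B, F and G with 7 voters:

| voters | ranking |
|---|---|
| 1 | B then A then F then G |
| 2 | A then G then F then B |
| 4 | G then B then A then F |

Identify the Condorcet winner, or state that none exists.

G

Head-to-head results (7 voters):
A vs B: A is ranked higher on 2 ballots, B on 5. B wins 5–2.
A vs F: 7 to 0, A.
A vs G: 1+2 = 3 for A, 4 for G — G by 4–3.
B vs F: B is ranked higher on 1+4 = 5 ballots, F on 2. B wins 5–2.
B–G: G 6–1.
F–G: G 6–1.
G defeats every rival head-to-head and is the Condorcet winner.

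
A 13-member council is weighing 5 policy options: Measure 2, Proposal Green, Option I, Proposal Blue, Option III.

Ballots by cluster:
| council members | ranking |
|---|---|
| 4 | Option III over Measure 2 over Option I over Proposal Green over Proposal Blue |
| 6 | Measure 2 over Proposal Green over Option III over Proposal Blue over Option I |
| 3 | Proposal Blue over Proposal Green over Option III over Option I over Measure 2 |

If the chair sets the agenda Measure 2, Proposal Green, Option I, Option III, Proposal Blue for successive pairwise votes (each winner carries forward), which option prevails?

Round 1: Measure 2 vs Proposal Green — 10–3, Measure 2 advances.
Round 2: Measure 2 vs Option I — 10–3, Measure 2 advances.
Round 3: Measure 2 vs Option III — 6–7, Option III advances.
Round 4: Option III vs Proposal Blue — 10–3, Option III advances.
Option III survives the agenda.

Option III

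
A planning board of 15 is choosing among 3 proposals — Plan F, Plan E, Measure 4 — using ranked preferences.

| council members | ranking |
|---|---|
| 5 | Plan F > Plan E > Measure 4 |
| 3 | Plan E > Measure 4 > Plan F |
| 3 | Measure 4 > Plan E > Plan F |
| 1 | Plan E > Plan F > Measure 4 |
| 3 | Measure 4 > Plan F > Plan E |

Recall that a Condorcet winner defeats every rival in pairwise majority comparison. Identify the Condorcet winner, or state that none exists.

none

Check each pair by majority over 15 ballots:
Plan F vs Plan E: Plan F preferred on 5+3 = 8 ballots; Plan F wins 8–7.
Plan F vs Measure 4: Plan F preferred on 5+1 = 6 ballots; Measure 4 wins 9–6.
Plan E vs Measure 4: 9 to 6, Plan E.
No option is unbeaten: Plan F loses to Measure 4; Plan E loses to Plan F; Measure 4 loses to Plan E. In particular Plan F beats Plan E beats Measure 4 beats Plan F is a majority cycle — no Condorcet winner exists.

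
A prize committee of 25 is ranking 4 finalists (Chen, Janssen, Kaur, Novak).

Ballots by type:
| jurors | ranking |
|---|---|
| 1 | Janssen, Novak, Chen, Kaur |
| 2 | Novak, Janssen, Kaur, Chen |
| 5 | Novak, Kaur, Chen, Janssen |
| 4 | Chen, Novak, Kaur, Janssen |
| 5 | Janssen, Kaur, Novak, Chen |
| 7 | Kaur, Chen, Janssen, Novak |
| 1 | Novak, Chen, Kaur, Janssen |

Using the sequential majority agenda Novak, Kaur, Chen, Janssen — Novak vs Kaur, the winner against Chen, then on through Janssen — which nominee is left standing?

Round 1: Novak vs Kaur — 13–12, Novak advances.
Round 2: Novak vs Chen — 14–11, Novak advances.
Round 3: Novak vs Janssen — 12–13, Janssen advances.
Janssen survives the agenda.

Janssen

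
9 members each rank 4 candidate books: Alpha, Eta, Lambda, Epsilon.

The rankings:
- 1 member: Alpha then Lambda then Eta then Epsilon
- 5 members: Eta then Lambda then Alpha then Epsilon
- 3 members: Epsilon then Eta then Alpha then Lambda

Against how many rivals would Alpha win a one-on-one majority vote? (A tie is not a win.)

1

Alpha against each rival (9 members):
Alpha vs Eta: Eta wins 8–1.
Alpha vs Lambda: Lambda wins 5–4.
Alpha vs Epsilon: Alpha, 6–3.
Alpha beats Epsilon; loses to Eta, Lambda — 1 pairwise win.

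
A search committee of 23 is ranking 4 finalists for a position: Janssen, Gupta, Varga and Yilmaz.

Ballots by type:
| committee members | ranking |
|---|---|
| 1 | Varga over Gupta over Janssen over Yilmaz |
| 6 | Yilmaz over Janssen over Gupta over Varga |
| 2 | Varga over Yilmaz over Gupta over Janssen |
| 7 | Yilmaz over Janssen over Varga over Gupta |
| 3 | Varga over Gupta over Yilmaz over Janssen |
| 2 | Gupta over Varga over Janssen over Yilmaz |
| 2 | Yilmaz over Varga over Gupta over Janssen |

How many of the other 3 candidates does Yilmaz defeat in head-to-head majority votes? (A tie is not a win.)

3

Yilmaz against each rival (23 committee members):
Yilmaz vs Janssen: Yilmaz, 20–3.
Yilmaz vs Gupta: Yilmaz preferred on 6+2+7+2 = 17 ballots; Yilmaz wins 17–6.
Yilmaz vs Varga: Yilmaz wins 15–8.
Yilmaz beats Janssen, Gupta, Varga — 3 pairwise wins.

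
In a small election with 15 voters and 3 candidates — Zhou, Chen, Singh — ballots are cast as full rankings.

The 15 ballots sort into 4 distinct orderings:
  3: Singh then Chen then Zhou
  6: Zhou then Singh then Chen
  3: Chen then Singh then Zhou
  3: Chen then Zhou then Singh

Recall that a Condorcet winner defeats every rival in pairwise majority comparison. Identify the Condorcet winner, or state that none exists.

none

Check each pair by majority over 15 ballots:
Zhou vs Chen: Chen wins 9–6.
Zhou vs Singh: 6+3 = 9 for Zhou, 6 for Singh — Zhou by 9–6.
Chen vs Singh: Singh wins 9–6.
No candidate is unbeaten: Zhou loses to Chen; Chen loses to Singh; Singh loses to Zhou. In particular Zhou → Singh → Chen → Zhou is a majority cycle — no Condorcet winner exists.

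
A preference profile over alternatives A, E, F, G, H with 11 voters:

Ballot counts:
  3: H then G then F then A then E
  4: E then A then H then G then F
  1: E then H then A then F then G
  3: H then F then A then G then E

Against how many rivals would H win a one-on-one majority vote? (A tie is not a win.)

H against each rival (11 voters):
H vs A: H, 7–4.
H vs E: H, 6–5.
H–F: H 11–0.
H–G: H 11–0.
H beats A, E, F, G — 4 pairwise wins.

4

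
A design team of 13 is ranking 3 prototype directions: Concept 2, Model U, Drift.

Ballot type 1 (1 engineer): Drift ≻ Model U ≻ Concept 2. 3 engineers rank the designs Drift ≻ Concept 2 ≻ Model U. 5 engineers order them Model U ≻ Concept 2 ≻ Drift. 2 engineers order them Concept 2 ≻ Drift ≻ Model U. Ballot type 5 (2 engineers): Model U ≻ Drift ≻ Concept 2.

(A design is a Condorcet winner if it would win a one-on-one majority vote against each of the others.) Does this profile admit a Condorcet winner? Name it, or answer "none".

Model U

Pairwise majorities:
Concept 2 vs Model U: Model U, 8–5.
Concept 2 vs Drift: Concept 2, 7–6.
Model U–Drift: Model U 7–6.
Model U wins every pairwise contest, so Model U is the Condorcet winner.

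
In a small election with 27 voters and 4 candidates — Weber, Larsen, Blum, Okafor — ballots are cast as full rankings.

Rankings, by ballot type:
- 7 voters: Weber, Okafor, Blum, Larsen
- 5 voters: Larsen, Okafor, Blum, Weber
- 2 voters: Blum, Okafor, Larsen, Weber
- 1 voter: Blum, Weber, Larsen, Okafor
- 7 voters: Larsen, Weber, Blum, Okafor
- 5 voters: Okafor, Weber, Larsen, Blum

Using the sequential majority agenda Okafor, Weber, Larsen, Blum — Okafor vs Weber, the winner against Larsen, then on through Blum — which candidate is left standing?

Larsen

Round 1: Okafor vs Weber — 12–15, Weber advances.
Round 2: Weber vs Larsen — 13–14, Larsen advances.
Round 3: Larsen vs Blum — 17–10, Larsen advances.
The agenda winner is Larsen.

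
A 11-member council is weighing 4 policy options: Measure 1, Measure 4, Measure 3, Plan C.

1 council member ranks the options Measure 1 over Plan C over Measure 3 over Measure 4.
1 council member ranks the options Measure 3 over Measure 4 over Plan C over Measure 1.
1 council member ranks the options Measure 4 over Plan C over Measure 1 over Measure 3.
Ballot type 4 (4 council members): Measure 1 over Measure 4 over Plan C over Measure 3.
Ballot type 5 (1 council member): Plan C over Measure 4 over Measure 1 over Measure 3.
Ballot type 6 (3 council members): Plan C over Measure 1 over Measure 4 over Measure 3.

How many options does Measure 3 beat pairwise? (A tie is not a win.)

Measure 3 against each rival (11 council members):
Measure 3–Measure 1: Measure 1 10–1.
Measure 3 vs Measure 4: Measure 3 is ranked higher on 1+1 = 2 ballots, Measure 4 on 9. Measure 4 wins 9–2.
Measure 3 vs Plan C: Measure 3 is ranked higher on 1 ballot, Plan C on 10. Plan C wins 10–1.
Measure 3 beats no one; loses to Measure 1, Measure 4, Plan C — 0 pairwise wins.

0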